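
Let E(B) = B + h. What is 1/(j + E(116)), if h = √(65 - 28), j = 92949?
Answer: 93065/8661094188 - √37/8661094188 ≈ 1.0744e-5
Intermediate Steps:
h = √37 ≈ 6.0828
E(B) = B + √37
1/(j + E(116)) = 1/(92949 + (116 + √37)) = 1/(93065 + √37)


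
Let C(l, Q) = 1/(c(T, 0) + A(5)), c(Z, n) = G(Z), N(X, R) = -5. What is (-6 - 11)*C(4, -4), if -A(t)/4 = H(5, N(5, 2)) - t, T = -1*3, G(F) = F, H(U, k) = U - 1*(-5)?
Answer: 17/23 ≈ 0.73913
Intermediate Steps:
H(U, k) = 5 + U (H(U, k) = U + 5 = 5 + U)
T = -3
c(Z, n) = Z
A(t) = -40 + 4*t (A(t) = -4*((5 + 5) - t) = -4*(10 - t) = -40 + 4*t)
C(l, Q) = -1/23 (C(l, Q) = 1/(-3 + (-40 + 4*5)) = 1/(-3 + (-40 + 20)) = 1/(-3 - 20) = 1/(-23) = -1/23)
(-6 - 11)*C(4, -4) = (-6 - 11)*(-1/23) = -17*(-1/23) = 17/23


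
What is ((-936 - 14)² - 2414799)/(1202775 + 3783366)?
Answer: -1512299/4986141 ≈ -0.30330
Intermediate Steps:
((-936 - 14)² - 2414799)/(1202775 + 3783366) = ((-950)² - 2414799)/4986141 = (902500 - 2414799)*(1/4986141) = -1512299*1/4986141 = -1512299/4986141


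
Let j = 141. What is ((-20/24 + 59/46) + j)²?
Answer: 95257600/4761 ≈ 20008.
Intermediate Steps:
((-20/24 + 59/46) + j)² = ((-20/24 + 59/46) + 141)² = ((-20*1/24 + 59*(1/46)) + 141)² = ((-⅚ + 59/46) + 141)² = (31/69 + 141)² = (9760/69)² = 95257600/4761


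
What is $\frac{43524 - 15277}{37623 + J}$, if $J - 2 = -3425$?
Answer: $\frac{28247}{34200} \approx 0.82594$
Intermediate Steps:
$J = -3423$ ($J = 2 - 3425 = -3423$)
$\frac{43524 - 15277}{37623 + J} = \frac{43524 - 15277}{37623 - 3423} = \frac{28247}{34200}$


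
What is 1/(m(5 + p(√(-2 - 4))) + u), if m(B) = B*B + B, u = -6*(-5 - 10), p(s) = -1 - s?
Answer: I/(9*√6 + 104*I) ≈ 0.0092019 + 0.0019506*I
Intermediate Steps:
u = 90 (u = -6*(-15) = 90)
m(B) = B + B² (m(B) = B² + B = B + B²)
1/(m(5 + p(√(-2 - 4))) + u) = 1/((5 + (-1 - √(-2 - 4)))*(1 + (5 + (-1 - √(-2 - 4)))) + 90) = 1/((5 + (-1 - √(-6)))*(1 + (5 + (-1 - √(-6)))) + 90) = 1/((5 + (-1 - I*√6))*(1 + (5 + (-1 - I*√6))) + 90) = 1/((4 - I*√6)*(1 + (4 - I*√6)) + 90) = 1/((4 - I*√6)*(5 - I*√6) + 90) = 1/(90 + (4 - I*√6)*(5 - I*√6))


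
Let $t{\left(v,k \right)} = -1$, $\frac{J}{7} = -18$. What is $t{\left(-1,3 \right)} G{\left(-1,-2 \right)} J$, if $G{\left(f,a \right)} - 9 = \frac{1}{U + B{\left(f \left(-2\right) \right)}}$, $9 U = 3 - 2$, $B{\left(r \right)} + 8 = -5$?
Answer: $\frac{65205}{58} \approx 1124.2$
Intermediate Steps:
$B{\left(r \right)} = -13$ ($B{\left(r \right)} = -8 - 5 = -13$)
$J = -126$ ($J = 7 \left(-18\right) = -126$)
$U = \frac{1}{9}$ ($U = \frac{3 - 2}{9} = \frac{1}{9} \cdot 1 = \frac{1}{9} \approx 0.11111$)
$G{\left(f,a \right)} = \frac{1035}{116}$ ($G{\left(f,a \right)} = 9 + \frac{1}{\frac{1}{9} - 13} = 9 + \frac{1}{- \frac{116}{9}} = 9 - \frac{9}{116} = \frac{1035}{116}$)
$t{\left(-1,3 \right)} G{\left(-1,-2 \right)} J = \left(-1\right) \frac{1035}{116} \left(-126\right) = \left(- \frac{1035}{116}\right) \left(-126\right) = \frac{65205}{58}$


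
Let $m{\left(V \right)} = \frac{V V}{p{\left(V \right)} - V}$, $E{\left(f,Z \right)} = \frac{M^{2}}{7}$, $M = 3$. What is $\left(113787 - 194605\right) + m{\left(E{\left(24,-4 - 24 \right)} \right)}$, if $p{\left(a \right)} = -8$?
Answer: $- \frac{36772271}{455} \approx -80818.0$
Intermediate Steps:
$E{\left(f,Z \right)} = \frac{9}{7}$ ($E{\left(f,Z \right)} = \frac{3^{2}}{7} = 9 \cdot \frac{1}{7} = \frac{9}{7}$)
$m{\left(V \right)} = \frac{V^{2}}{-8 - V}$ ($m{\left(V \right)} = \frac{V V}{-8 - V} = \frac{V^{2}}{-8 - V}$)
$\left(113787 - 194605\right) + m{\left(E{\left(24,-4 - 24 \right)} \right)} = \left(113787 - 194605\right) - \frac{\left(\frac{9}{7}\right)^{2}}{8 + \frac{9}{7}} = -80818 - \frac{81}{49 \cdot \frac{65}{7}} = -80818 - \frac{81}{49} \cdot \frac{7}{65} = -80818 - \frac{81}{455} = - \frac{36772271}{455}$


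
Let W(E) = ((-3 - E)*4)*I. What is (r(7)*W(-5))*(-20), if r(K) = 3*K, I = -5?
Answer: 16800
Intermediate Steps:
W(E) = 60 + 20*E (W(E) = ((-3 - E)*4)*(-5) = (-12 - 4*E)*(-5) = 60 + 20*E)
(r(7)*W(-5))*(-20) = ((3*7)*(60 + 20*(-5)))*(-20) = (21*(60 - 100))*(-20) = (21*(-40))*(-20) = -840*(-20) = 16800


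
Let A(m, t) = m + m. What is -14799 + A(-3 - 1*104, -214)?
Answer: -15013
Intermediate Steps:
A(m, t) = 2*m
-14799 + A(-3 - 1*104, -214) = -14799 + 2*(-3 - 1*104) = -14799 + 2*(-3 - 104) = -14799 + 2*(-107) = -14799 - 214 = -15013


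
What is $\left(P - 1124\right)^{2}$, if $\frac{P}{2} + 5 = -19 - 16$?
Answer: $1449616$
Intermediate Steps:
$P = -80$ ($P = -10 + 2 \left(-19 - 16\right) = -10 + 2 \left(-35\right) = -10 - 70 = -80$)
$\left(P - 1124\right)^{2} = \left(-80 - 1124\right)^{2} = \left(-1204\right)^{2} = 1449616$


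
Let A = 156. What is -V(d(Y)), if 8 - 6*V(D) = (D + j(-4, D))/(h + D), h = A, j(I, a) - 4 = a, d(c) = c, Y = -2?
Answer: -4/3 ≈ -1.3333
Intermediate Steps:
j(I, a) = 4 + a
h = 156
V(D) = 4/3 - (4 + 2*D)/(6*(156 + D)) (V(D) = 4/3 - (D + (4 + D))/(6*(156 + D)) = 4/3 - (4 + 2*D)/(6*(156 + D)))
-V(d(Y)) = -(622/3 - 2)/(156 - 2) = -616/(154*3) = -1*4/3 = -4/3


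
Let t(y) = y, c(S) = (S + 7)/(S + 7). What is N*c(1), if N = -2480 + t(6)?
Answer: -2474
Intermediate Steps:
c(S) = 1 (c(S) = (7 + S)/(7 + S) = 1)
N = -2474 (N = -2480 + 6 = -2474)
N*c(1) = -2474*1 = -2474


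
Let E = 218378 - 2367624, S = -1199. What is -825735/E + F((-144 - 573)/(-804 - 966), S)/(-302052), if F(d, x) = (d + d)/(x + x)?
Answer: 8019936397162727/20874513217526760 ≈ 0.38420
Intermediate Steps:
F(d, x) = d/x (F(d, x) = (2*d)/((2*x)) = (2*d)*(1/(2*x)) = d/x)
E = -2149246
-825735/E + F((-144 - 573)/(-804 - 966), S)/(-302052) = -825735/(-2149246) + (((-144 - 573)/(-804 - 966))/(-1199))/(-302052) = -825735*(-1/2149246) + (-717/(-1770)*(-1/1199))*(-1/302052) = 825735/2149246 + (-717*(-1/1770)*(-1/1199))*(-1/302052) = 825735/2149246 + ((239/590)*(-1/1199))*(-1/302052) = 825735/2149246 - 239/707410*(-1/302052) = 825735/2149246 + 239/213674605320 = 8019936397162727/20874513217526760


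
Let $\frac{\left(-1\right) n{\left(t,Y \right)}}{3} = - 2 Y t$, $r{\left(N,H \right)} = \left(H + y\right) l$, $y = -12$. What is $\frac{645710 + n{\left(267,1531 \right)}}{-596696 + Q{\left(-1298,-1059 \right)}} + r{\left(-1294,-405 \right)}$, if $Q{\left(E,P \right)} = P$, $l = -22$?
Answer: $\frac{5480705998}{597755} \approx 9168.8$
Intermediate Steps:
$r{\left(N,H \right)} = 264 - 22 H$ ($r{\left(N,H \right)} = \left(H - 12\right) \left(-22\right) = \left(-12 + H\right) \left(-22\right) = 264 - 22 H$)
$n{\left(t,Y \right)} = 6 Y t$ ($n{\left(t,Y \right)} = - 3 - 2 Y t = - 3 \left(- 2 Y t\right) = 6 Y t$)
$\frac{645710 + n{\left(267,1531 \right)}}{-596696 + Q{\left(-1298,-1059 \right)}} + r{\left(-1294,-405 \right)} = \frac{645710 + 6 \cdot 1531 \cdot 267}{-596696 - 1059} + \left(264 - -8910\right) = \frac{645710 + 2452662}{-597755} + \left(264 + 8910\right) = 3098372 \left(- \frac{1}{597755}\right) + 9174 = - \frac{3098372}{597755} + 9174 = \frac{5480705998}{597755}$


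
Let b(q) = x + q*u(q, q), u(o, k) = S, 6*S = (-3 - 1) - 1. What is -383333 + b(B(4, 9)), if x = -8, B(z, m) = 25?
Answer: -2300171/6 ≈ -3.8336e+5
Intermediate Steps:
S = -5/6 (S = ((-3 - 1) - 1)/6 = (-4 - 1)/6 = (1/6)*(-5) = -5/6 ≈ -0.83333)
u(o, k) = -5/6
b(q) = -8 - 5*q/6 (b(q) = -8 + q*(-5/6) = -8 - 5*q/6)
-383333 + b(B(4, 9)) = -383333 + (-8 - 5/6*25) = -383333 + (-8 - 125/6) = -383333 - 173/6 = -2300171/6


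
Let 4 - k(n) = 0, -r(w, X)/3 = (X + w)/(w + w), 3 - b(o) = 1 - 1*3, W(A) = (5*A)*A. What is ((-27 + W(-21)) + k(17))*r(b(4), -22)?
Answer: 55641/5 ≈ 11128.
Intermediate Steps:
W(A) = 5*A²
b(o) = 5 (b(o) = 3 - (1 - 1*3) = 3 - (1 - 3) = 3 - 1*(-2) = 3 + 2 = 5)
r(w, X) = -3*(X + w)/(2*w) (r(w, X) = -3*(X + w)/(w + w) = -3*(X + w)/(2*w))
k(n) = 4 (k(n) = 4 - 1*0 = 4 + 0 = 4)
((-27 + W(-21)) + k(17))*r(b(4), -22) = ((-27 + 5*(-21)²) + 4)*((3/2)*(-1*(-22) - 1*5)/5) = ((-27 + 5*441) + 4)*((3/2)*(⅕)*(22 - 5)) = ((-27 + 2205) + 4)*((3/2)*(⅕)*17) = (2178 + 4)*(51/10) = 2182*(51/10) = 55641/5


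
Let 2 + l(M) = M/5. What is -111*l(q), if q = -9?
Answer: 2109/5 ≈ 421.80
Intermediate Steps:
l(M) = -2 + M/5
-111*l(q) = -111*(-2 + (⅕)*(-9)) = -111*(-2 - 9/5) = -111*(-19/5) = 2109/5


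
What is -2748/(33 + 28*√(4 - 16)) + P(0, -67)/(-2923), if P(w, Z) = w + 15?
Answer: 21*(-40*√3 + 382519*I)/(2923*(-33*I + 56*√3)) ≈ -8.6442 + 25.392*I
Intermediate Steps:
P(w, Z) = 15 + w
-2748/(33 + 28*√(4 - 16)) + P(0, -67)/(-2923) = -2748/(33 + 28*√(4 - 16)) + (15 + 0)/(-2923) = -2748/(33 + 28*√(-12)) + 15*(-1/2923) = -2748/(33 + 28*(2*I*√3)) - 15/2923 = -2748/(33 + 56*I*√3) - 15/2923 = -15/2923 - 2748/(33 + 56*I*√3)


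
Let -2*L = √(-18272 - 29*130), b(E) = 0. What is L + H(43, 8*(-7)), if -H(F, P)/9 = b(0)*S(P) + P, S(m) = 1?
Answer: 504 - I*√22042/2 ≈ 504.0 - 74.233*I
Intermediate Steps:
H(F, P) = -9*P (H(F, P) = -9*(0*1 + P) = -9*(0 + P) = -9*P)
L = -I*√22042/2 (L = -√(-18272 - 29*130)/2 = -√(-18272 - 3770)/2 = -I*√22042/2 ≈ -74.233*I)
L + H(43, 8*(-7)) = -I*√22042/2 - 72*(-7) = -I*√22042/2 - 9*(-56) = -I*√22042/2 + 504 = 504 - I*√22042/2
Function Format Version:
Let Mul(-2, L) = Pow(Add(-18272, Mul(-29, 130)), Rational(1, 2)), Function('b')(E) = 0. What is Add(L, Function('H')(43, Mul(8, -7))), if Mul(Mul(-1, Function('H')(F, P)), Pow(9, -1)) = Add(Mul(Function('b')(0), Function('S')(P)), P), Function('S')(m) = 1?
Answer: Add(504, Mul(Rational(-1, 2), I, Pow(22042, Rational(1, 2)))) ≈ Add(504.00, Mul(-74.233, I))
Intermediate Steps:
Function('H')(F, P) = Mul(-9, P) (Function('H')(F, P) = Mul(-9, Add(Mul(0, 1), P)) = Mul(-9, Add(0, P)) = Mul(-9, P))
L = Mul(Rational(-1, 2), I, Pow(22042, Rational(1, 2))) (L = Mul(Rational(-1, 2), Pow(Add(-18272, Mul(-29, 130)), Rational(1, 2))) = Mul(Rational(-1, 2), Pow(Add(-18272, -3770), Rational(1, 2))) = Mul(Rational(-1, 2), Pow(-22042, Rational(1, 2))) = Mul(Rational(-1, 2), Mul(I, Pow(22042, Rational(1, 2)))) = Mul(Rational(-1, 2), I, Pow(22042, Rational(1, 2))) ≈ Mul(-74.233, I))
Add(L, Function('H')(43, Mul(8, -7))) = Add(Mul(Rational(-1, 2), I, Pow(22042, Rational(1, 2))), Mul(-9, Mul(8, -7))) = Add(Mul(Rational(-1, 2), I, Pow(22042, Rational(1, 2))), Mul(-9, -56)) = Add(Mul(Rational(-1, 2), I, Pow(22042, Rational(1, 2))), 504) = Add(504, Mul(Rational(-1, 2), I, Pow(22042, Rational(1, 2))))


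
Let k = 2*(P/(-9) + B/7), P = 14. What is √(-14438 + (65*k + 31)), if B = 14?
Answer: I*√129143/3 ≈ 119.79*I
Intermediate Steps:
k = 8/9 (k = 2*(14/(-9) + 14/7) = 2*(14*(-⅑) + 14*(⅐)) = 2*(-14/9 + 2) = 2*(4/9) = 8/9 ≈ 0.88889)
√(-14438 + (65*k + 31)) = √(-14438 + (65*(8/9) + 31)) = √(-14438 + (520/9 + 31)) = √(-14438 + 799/9) = √(-129143/9) = I*√129143/3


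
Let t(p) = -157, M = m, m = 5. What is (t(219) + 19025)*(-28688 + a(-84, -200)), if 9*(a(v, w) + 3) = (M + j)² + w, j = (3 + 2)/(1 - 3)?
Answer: -4875731767/9 ≈ -5.4175e+8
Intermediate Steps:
M = 5
j = -5/2 (j = 5/(-2) = 5*(-½) = -5/2 ≈ -2.5000)
a(v, w) = -83/36 + w/9 (a(v, w) = -3 + ((5 - 5/2)² + w)/9 = -3 + ((5/2)² + w)/9 = -3 + (25/4 + w)/9 = -3 + (25/36 + w/9) = -83/36 + w/9)
(t(219) + 19025)*(-28688 + a(-84, -200)) = (-157 + 19025)*(-28688 + (-83/36 + (⅑)*(-200))) = 18868*(-28688 + (-83/36 - 200/9)) = 18868*(-28688 - 883/36) = 18868*(-1033651/36) = -4875731767/9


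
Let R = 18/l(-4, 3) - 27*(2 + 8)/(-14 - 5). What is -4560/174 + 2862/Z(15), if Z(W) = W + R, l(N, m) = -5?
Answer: 2011910/23519 ≈ 85.544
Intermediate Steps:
R = 1008/95 (R = 18/(-5) - 27*(2 + 8)/(-14 - 5) = 18*(-⅕) - 27/((-19/10)) = -18/5 - 27/((-19*⅒)) = -18/5 - 27/(-19/10) = -18/5 - 27*(-10/19) = -18/5 + 270/19 = 1008/95 ≈ 10.611)
Z(W) = 1008/95 + W (Z(W) = W + 1008/95 = 1008/95 + W)
-4560/174 + 2862/Z(15) = -4560/174 + 2862/(1008/95 + 15) = -4560*1/174 + 2862/(2433/95) = -760/29 + 2862*(95/2433) = -760/29 + 90630/811 = 2011910/23519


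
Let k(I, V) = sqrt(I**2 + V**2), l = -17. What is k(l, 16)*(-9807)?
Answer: -9807*sqrt(545) ≈ -2.2895e+5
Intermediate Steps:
k(l, 16)*(-9807) = sqrt((-17)**2 + 16**2)*(-9807) = sqrt(289 + 256)*(-9807) = sqrt(545)*(-9807) = -9807*sqrt(545)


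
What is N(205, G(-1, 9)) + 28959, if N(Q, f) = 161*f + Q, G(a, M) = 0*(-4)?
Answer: 29164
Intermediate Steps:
G(a, M) = 0
N(Q, f) = Q + 161*f
N(205, G(-1, 9)) + 28959 = (205 + 161*0) + 28959 = (205 + 0) + 28959 = 205 + 28959 = 29164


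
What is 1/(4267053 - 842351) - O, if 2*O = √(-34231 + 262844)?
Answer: 1/3424702 - √228613/2 ≈ -239.07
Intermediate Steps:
O = √228613/2 (O = √(-34231 + 262844)/2 = √228613/2 ≈ 239.07)
1/(4267053 - 842351) - O = 1/(4267053 - 842351) - √228613/2 = 1/3424702 - √228613/2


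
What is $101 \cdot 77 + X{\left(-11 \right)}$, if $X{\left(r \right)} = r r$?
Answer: $7898$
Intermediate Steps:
$X{\left(r \right)} = r^{2}$
$101 \cdot 77 + X{\left(-11 \right)} = 101 \cdot 77 + \left(-11\right)^{2} = 7777 + 121 = 7898$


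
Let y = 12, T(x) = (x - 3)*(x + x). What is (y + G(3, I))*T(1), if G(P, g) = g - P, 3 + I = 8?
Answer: -56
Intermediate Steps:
T(x) = 2*x*(-3 + x) (T(x) = (-3 + x)*(2*x) = 2*x*(-3 + x))
I = 5 (I = -3 + 8 = 5)
(y + G(3, I))*T(1) = (12 + (5 - 1*3))*(2*1*(-3 + 1)) = (12 + (5 - 3))*(2*1*(-2)) = (12 + 2)*(-4) = 14*(-4) = -56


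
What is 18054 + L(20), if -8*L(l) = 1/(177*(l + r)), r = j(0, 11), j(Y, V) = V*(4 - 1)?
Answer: 1354916591/75048 ≈ 18054.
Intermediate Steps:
j(Y, V) = 3*V (j(Y, V) = V*3 = 3*V)
r = 33 (r = 3*11 = 33)
L(l) = -1/(8*(5841 + 177*l)) (L(l) = -1/(177*(l + 33))/8 = -1/(177*(33 + l))/8 = -1/(8*(5841 + 177*l)))
18054 + L(20) = 18054 - 1/(46728 + 1416*20) = 18054 - 1/(46728 + 28320) = 18054 - 1/75048 = 1354916591/75048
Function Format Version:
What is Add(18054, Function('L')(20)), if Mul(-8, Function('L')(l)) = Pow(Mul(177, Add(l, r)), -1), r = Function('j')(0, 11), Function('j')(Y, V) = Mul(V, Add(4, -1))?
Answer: Rational(1354916591, 75048) ≈ 18054.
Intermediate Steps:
Function('j')(Y, V) = Mul(3, V) (Function('j')(Y, V) = Mul(V, 3) = Mul(3, V))
r = 33 (r = Mul(3, 11) = 33)
Function('L')(l) = Mul(Rational(-1, 8), Pow(Add(5841, Mul(177, l)), -1)) (Function('L')(l) = Mul(Rational(-1, 8), Pow(Mul(177, Add(l, 33)), -1)) = Mul(Rational(-1, 8), Pow(Mul(177, Add(33, l)), -1)) = Mul(Rational(-1, 8), Pow(Add(5841, Mul(177, l)), -1)))
Add(18054, Function('L')(20)) = Add(18054, Mul(-1, Pow(Add(46728, Mul(1416, 20)), -1))) = Add(18054, Mul(-1, Pow(Add(46728, 28320), -1))) = Add(18054, Mul(-1, Pow(75048, -1))) = Add(18054, Mul(-1, Rational(1, 75048))) = Add(18054, Rational(-1, 75048)) = Rational(1354916591, 75048)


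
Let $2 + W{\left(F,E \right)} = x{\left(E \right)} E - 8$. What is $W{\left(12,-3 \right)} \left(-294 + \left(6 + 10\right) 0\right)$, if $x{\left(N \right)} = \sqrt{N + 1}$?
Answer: $2940 + 882 i \sqrt{2} \approx 2940.0 + 1247.3 i$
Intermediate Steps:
$x{\left(N \right)} = \sqrt{1 + N}$
$W{\left(F,E \right)} = -10 + E \sqrt{1 + E}$ ($W{\left(F,E \right)} = -2 + \left(\sqrt{1 + E} E - 8\right) = -2 + \left(E \sqrt{1 + E} - 8\right) = -2 + \left(-8 + E \sqrt{1 + E}\right) = -10 + E \sqrt{1 + E}$)
$W{\left(12,-3 \right)} \left(-294 + \left(6 + 10\right) 0\right) = \left(-10 - 3 \sqrt{1 - 3}\right) \left(-294 + \left(6 + 10\right) 0\right) = \left(-10 - 3 \sqrt{-2}\right) \left(-294 + 16 \cdot 0\right) = \left(-10 - 3 i \sqrt{2}\right) \left(-294 + 0\right) = \left(-10 - 3 i \sqrt{2}\right) \left(-294\right) = 2940 + 882 i \sqrt{2}$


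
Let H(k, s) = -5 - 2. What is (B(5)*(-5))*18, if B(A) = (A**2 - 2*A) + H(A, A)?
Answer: -720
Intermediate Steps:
H(k, s) = -7
B(A) = -7 + A**2 - 2*A (B(A) = (A**2 - 2*A) - 7 = -7 + A**2 - 2*A)
(B(5)*(-5))*18 = ((-7 + 5**2 - 2*5)*(-5))*18 = ((-7 + 25 - 10)*(-5))*18 = (8*(-5))*18 = -40*18 = -720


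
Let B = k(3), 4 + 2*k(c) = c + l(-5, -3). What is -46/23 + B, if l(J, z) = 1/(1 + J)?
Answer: -21/8 ≈ -2.6250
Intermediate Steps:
k(c) = -17/8 + c/2 (k(c) = -2 + (c + 1/(1 - 5))/2 = -2 + (c + 1/(-4))/2 = -2 + (c - 1/4)/2 = -2 + (-1/4 + c)/2 = -2 + (-1/8 + c/2) = -17/8 + c/2)
B = -5/8 (B = -17/8 + (1/2)*3 = -17/8 + 3/2 = -5/8 ≈ -0.62500)
-46/23 + B = -46/23 - 5/8 = (1/23)*(-46) - 5/8 = -2 - 5/8 = -21/8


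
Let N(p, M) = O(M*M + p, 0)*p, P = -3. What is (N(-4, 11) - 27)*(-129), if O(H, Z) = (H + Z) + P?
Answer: 62307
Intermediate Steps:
O(H, Z) = -3 + H + Z (O(H, Z) = (H + Z) - 3 = -3 + H + Z)
N(p, M) = p*(-3 + p + M²) (N(p, M) = (-3 + (M*M + p) + 0)*p = (-3 + (M² + p) + 0)*p = (-3 + (p + M²) + 0)*p = (-3 + p + M²)*p = p*(-3 + p + M²))
(N(-4, 11) - 27)*(-129) = (-4*(-3 - 4 + 11²) - 27)*(-129) = (-4*(-3 - 4 + 121) - 27)*(-129) = (-4*114 - 27)*(-129) = (-456 - 27)*(-129) = -483*(-129) = 62307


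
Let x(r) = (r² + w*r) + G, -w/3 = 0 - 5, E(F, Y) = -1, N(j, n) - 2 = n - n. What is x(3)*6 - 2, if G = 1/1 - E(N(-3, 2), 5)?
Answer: 334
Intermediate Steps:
N(j, n) = 2 (N(j, n) = 2 + (n - n) = 2 + 0 = 2)
w = 15 (w = -3*(0 - 5) = -3*(-5) = 15)
G = 2 (G = 1/1 - 1*(-1) = 1 + 1 = 2)
x(r) = 2 + r² + 15*r (x(r) = (r² + 15*r) + 2 = 2 + r² + 15*r)
x(3)*6 - 2 = (2 + 3² + 15*3)*6 - 2 = (2 + 9 + 45)*6 - 2 = 56*6 - 2 = 336 - 2 = 334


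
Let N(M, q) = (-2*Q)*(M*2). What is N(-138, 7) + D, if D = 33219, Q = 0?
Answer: 33219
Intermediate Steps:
N(M, q) = 0 (N(M, q) = (-2*0)*(M*2) = 0*(2*M) = 0)
N(-138, 7) + D = 0 + 33219 = 33219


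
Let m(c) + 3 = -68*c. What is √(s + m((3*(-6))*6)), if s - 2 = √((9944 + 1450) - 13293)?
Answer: √(7343 + 3*I*√211) ≈ 85.692 + 0.2543*I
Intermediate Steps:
m(c) = -3 - 68*c
s = 2 + 3*I*√211 (s = 2 + √((9944 + 1450) - 13293) = 2 + √(11394 - 13293) = 2 + √(-1899) = 2 + 3*I*√211 ≈ 2.0 + 43.578*I)
√(s + m((3*(-6))*6)) = √((2 + 3*I*√211) + (-3 - 68*3*(-6)*6)) = √((2 + 3*I*√211) + (-3 - (-1224)*6)) = √((2 + 3*I*√211) + (-3 - 68*(-108))) = √((2 + 3*I*√211) + (-3 + 7344)) = √((2 + 3*I*√211) + 7341) = √(7343 + 3*I*√211)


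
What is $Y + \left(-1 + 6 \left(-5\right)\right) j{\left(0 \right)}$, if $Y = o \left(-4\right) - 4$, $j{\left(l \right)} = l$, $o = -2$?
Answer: $4$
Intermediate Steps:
$Y = 4$ ($Y = \left(-2\right) \left(-4\right) - 4 = 8 - 4 = 4$)
$Y + \left(-1 + 6 \left(-5\right)\right) j{\left(0 \right)} = 4 + \left(-1 + 6 \left(-5\right)\right) 0 = 4 + \left(-1 - 30\right) 0 = 4 - 0 = 4 + 0 = 4$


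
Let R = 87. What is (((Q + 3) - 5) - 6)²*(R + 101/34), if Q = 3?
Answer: 76475/34 ≈ 2249.3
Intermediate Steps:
(((Q + 3) - 5) - 6)²*(R + 101/34) = (((3 + 3) - 5) - 6)²*(87 + 101/34) = ((6 - 5) - 6)²*(87 + 101*(1/34)) = (1 - 6)²*(87 + 101/34) = (-5)²*(3059/34) = 25*(3059/34) = 76475/34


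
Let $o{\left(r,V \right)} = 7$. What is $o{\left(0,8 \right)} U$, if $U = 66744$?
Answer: $467208$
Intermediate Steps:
$o{\left(0,8 \right)} U = 7 \cdot 66744 = 467208$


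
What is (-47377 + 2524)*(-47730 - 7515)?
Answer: 2477903985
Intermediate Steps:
(-47377 + 2524)*(-47730 - 7515) = -44853*(-55245) = 2477903985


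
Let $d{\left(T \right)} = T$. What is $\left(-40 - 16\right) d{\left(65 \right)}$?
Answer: $-3640$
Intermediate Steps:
$\left(-40 - 16\right) d{\left(65 \right)} = \left(-40 - 16\right) 65 = \left(-56\right) 65 = -3640$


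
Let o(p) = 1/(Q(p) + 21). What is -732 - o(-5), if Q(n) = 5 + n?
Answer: -15373/21 ≈ -732.05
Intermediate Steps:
o(p) = 1/(26 + p) (o(p) = 1/((5 + p) + 21) = 1/(26 + p))
-732 - o(-5) = -732 - 1/(26 - 5) = -732 - 1/21 = -15373/21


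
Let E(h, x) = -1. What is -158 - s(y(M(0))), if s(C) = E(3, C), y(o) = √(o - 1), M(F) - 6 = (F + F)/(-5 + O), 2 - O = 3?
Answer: -157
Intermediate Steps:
O = -1 (O = 2 - 1*3 = 2 - 3 = -1)
M(F) = 6 - F/3 (M(F) = 6 + (F + F)/(-5 - 1) = 6 + (2*F)/(-6) = 6 + (2*F)*(-⅙) = 6 - F/3)
y(o) = √(-1 + o)
s(C) = -1
-158 - s(y(M(0))) = -158 - 1*(-1) = -158 + 1 = -157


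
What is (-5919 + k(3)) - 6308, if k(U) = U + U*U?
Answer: -12215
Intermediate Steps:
k(U) = U + U²
(-5919 + k(3)) - 6308 = (-5919 + 3*(1 + 3)) - 6308 = (-5919 + 3*4) - 6308 = (-5919 + 12) - 6308 = -5907 - 6308 = -12215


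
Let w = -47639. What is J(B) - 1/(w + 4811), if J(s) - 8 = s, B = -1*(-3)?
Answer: 471109/42828 ≈ 11.000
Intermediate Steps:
B = 3
J(s) = 8 + s
J(B) - 1/(w + 4811) = (8 + 3) - 1/(-47639 + 4811) = 11 - 1/(-42828) = 11 - 1*(-1/42828) = 11 + 1/42828 = 471109/42828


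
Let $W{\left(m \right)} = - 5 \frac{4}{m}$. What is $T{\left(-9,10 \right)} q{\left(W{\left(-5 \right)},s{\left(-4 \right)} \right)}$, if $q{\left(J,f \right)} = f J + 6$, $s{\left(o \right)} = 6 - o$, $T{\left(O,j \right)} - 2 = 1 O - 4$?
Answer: $-506$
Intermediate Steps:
$T{\left(O,j \right)} = -2 + O$ ($T{\left(O,j \right)} = 2 + \left(1 O - 4\right) = 2 + \left(O - 4\right) = 2 + \left(-4 + O\right) = -2 + O$)
$W{\left(m \right)} = - \frac{20}{m}$
$q{\left(J,f \right)} = 6 + J f$ ($q{\left(J,f \right)} = J f + 6 = 6 + J f$)
$T{\left(-9,10 \right)} q{\left(W{\left(-5 \right)},s{\left(-4 \right)} \right)} = \left(-2 - 9\right) \left(6 + - \frac{20}{-5} \left(6 - -4\right)\right) = - 11 \left(6 + \left(-20\right) \left(- \frac{1}{5}\right) \left(6 + 4\right)\right) = - 11 \left(6 + 4 \cdot 10\right) = - 11 \left(6 + 40\right) = \left(-11\right) 46 = -506$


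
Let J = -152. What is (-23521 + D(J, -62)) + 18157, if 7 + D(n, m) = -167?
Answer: -5538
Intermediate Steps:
D(n, m) = -174 (D(n, m) = -7 - 167 = -174)
(-23521 + D(J, -62)) + 18157 = (-23521 - 174) + 18157 = -23695 + 18157 = -5538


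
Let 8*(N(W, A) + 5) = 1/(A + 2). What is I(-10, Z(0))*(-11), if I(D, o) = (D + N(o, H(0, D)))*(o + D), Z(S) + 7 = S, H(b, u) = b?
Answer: -44693/16 ≈ -2793.3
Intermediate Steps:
N(W, A) = -5 + 1/(8*(2 + A)) (N(W, A) = -5 + 1/(8*(A + 2)) = -5 + 1/(8*(2 + A)))
Z(S) = -7 + S
I(D, o) = (-79/16 + D)*(D + o) (I(D, o) = (D + (-79 - 40*0)/(8*(2 + 0)))*(o + D) = (D + (⅛)*(-79 + 0)/2)*(D + o) = (D + (⅛)*(½)*(-79))*(D + o) = (D - 79/16)*(D + o) = (-79/16 + D)*(D + o))
I(-10, Z(0))*(-11) = ((-10)² - 79/16*(-10) - 79*(-7 + 0)/16 - 10*(-7 + 0))*(-11) = (100 + 395/8 - 79/16*(-7) - 10*(-7))*(-11) = (100 + 395/8 + 553/16 + 70)*(-11) = (4063/16)*(-11) = -44693/16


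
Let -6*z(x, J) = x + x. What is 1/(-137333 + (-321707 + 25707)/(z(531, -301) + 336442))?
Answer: -67253/9236115449 ≈ -7.2815e-6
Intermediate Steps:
z(x, J) = -x/3 (z(x, J) = -(x + x)/6 = -x/3)
1/(-137333 + (-321707 + 25707)/(z(531, -301) + 336442)) = 1/(-137333 + (-321707 + 25707)/(-⅓*531 + 336442)) = 1/(-137333 - 296000/(-177 + 336442)) = 1/(-137333 - 296000/336265) = 1/(-137333 - 296000*1/336265) = 1/(-137333 - 59200/67253) = 1/(-9236115449/67253) = -67253/9236115449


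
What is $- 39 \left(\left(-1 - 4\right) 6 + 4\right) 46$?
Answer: $46644$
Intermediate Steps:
$- 39 \left(\left(-1 - 4\right) 6 + 4\right) 46 = - 39 \left(\left(-5\right) 6 + 4\right) 46 = - 39 \left(-30 + 4\right) 46 = \left(-39\right) \left(-26\right) 46 = 1014 \cdot 46 = 46644$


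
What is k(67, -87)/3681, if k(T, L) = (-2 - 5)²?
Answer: 49/3681 ≈ 0.013312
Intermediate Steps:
k(T, L) = 49 (k(T, L) = (-7)² = 49)
k(67, -87)/3681 = 49/3681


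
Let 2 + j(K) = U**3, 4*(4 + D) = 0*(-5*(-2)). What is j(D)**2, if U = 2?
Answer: 36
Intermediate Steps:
D = -4 (D = -4 + (0*(-5*(-2)))/4 = -4 + (0*10)/4 = -4 + (1/4)*0 = -4 + 0 = -4)
j(K) = 6 (j(K) = -2 + 2**3 = -2 + 8 = 6)
j(D)**2 = 6**2 = 36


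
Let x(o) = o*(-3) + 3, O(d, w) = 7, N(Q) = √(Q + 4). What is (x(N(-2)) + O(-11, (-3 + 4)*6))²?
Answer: 118 - 60*√2 ≈ 33.147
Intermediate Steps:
N(Q) = √(4 + Q)
x(o) = 3 - 3*o (x(o) = -3*o + 3 = 3 - 3*o)
(x(N(-2)) + O(-11, (-3 + 4)*6))² = ((3 - 3*√(4 - 2)) + 7)² = ((3 - 3*√2) + 7)² = (10 - 3*√2)²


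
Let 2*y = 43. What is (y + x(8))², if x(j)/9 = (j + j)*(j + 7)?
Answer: 19035769/4 ≈ 4.7589e+6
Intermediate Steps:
y = 43/2 (y = (½)*43 = 43/2 ≈ 21.500)
x(j) = 18*j*(7 + j) (x(j) = 9*((j + j)*(j + 7)) = 9*((2*j)*(7 + j)) = 9*(2*j*(7 + j)) = 18*j*(7 + j))
(y + x(8))² = (43/2 + 18*8*(7 + 8))² = (43/2 + 18*8*15)² = (43/2 + 2160)² = (4363/2)² = 19035769/4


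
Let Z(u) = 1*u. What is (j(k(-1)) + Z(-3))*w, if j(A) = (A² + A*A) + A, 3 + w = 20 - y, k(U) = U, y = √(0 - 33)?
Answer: -34 + 2*I*√33 ≈ -34.0 + 11.489*I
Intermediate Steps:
y = I*√33 (y = √(-33) = I*√33 ≈ 5.7446*I)
w = 17 - I*√33 (w = -3 + (20 - I*√33) = 17 - I*√33 ≈ 17.0 - 5.7446*I)
Z(u) = u
j(A) = A + 2*A² (j(A) = (A² + A²) + A = 2*A² + A = A + 2*A²)
(j(k(-1)) + Z(-3))*w = (-(1 + 2*(-1)) - 3)*(17 - I*√33) = (-(1 - 2) - 3)*(17 - I*√33) = (-1*(-1) - 3)*(17 - I*√33) = (1 - 3)*(17 - I*√33) = -2*(17 - I*√33) = -34 + 2*I*√33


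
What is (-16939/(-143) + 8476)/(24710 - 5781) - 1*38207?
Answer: -7955328794/208219 ≈ -38207.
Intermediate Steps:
(-16939/(-143) + 8476)/(24710 - 5781) - 1*38207 = (-16939*(-1/143) + 8476)/18929 - 38207 = (1303/11 + 8476)*(1/18929) - 38207 = (94539/11)*(1/18929) - 38207 = 94539/208219 - 38207 = -7955328794/208219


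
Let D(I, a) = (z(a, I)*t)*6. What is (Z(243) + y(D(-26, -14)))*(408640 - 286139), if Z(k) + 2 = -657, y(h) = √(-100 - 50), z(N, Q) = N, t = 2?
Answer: -80728159 + 612505*I*√6 ≈ -8.0728e+7 + 1.5003e+6*I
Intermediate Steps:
D(I, a) = 12*a (D(I, a) = (a*2)*6 = (2*a)*6 = 12*a)
y(h) = 5*I*√6 (y(h) = √(-150) = 5*I*√6)
Z(k) = -659 (Z(k) = -2 - 657 = -659)
(Z(243) + y(D(-26, -14)))*(408640 - 286139) = (-659 + 5*I*√6)*(408640 - 286139) = (-659 + 5*I*√6)*122501 = -80728159 + 612505*I*√6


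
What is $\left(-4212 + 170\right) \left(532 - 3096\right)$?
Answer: $10363688$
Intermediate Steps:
$\left(-4212 + 170\right) \left(532 - 3096\right) = \left(-4042\right) \left(-2564\right) = 10363688$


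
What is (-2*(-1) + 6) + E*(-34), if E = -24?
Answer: 824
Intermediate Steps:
(-2*(-1) + 6) + E*(-34) = (-2*(-1) + 6) - 24*(-34) = (2 + 6) + 816 = 8 + 816 = 824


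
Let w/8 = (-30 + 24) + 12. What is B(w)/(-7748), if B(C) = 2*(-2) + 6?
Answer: -1/3874 ≈ -0.00025813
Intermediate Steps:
w = 48 (w = 8*((-30 + 24) + 12) = 8*(-6 + 12) = 8*6 = 48)
B(C) = 2 (B(C) = -4 + 6 = 2)
B(w)/(-7748) = 2/(-7748) = 2*(-1/7748) = -1/3874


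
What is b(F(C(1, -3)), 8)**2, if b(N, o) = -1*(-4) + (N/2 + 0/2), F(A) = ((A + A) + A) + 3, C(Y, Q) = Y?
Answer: 49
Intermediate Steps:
F(A) = 3 + 3*A (F(A) = (2*A + A) + 3 = 3*A + 3 = 3 + 3*A)
b(N, o) = 4 + N/2 (b(N, o) = 4 + (N*(1/2) + 0*(1/2)) = 4 + (N/2 + 0) = 4 + N/2)
b(F(C(1, -3)), 8)**2 = (4 + (3 + 3*1)/2)**2 = (4 + (3 + 3)/2)**2 = (4 + (1/2)*6)**2 = (4 + 3)**2 = 7**2 = 49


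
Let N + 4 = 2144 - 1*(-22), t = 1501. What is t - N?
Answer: -661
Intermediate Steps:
N = 2162 (N = -4 + (2144 - 1*(-22)) = -4 + (2144 + 22) = -4 + 2166 = 2162)
t - N = 1501 - 1*2162 = 1501 - 2162 = -661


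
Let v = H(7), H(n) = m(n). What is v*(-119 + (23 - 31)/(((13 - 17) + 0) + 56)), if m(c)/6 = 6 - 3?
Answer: -27882/13 ≈ -2144.8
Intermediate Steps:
m(c) = 18 (m(c) = 6*(6 - 3) = 6*3 = 18)
H(n) = 18
v = 18
v*(-119 + (23 - 31)/(((13 - 17) + 0) + 56)) = 18*(-119 + (23 - 31)/(((13 - 17) + 0) + 56)) = 18*(-119 - 8/((-4 + 0) + 56)) = 18*(-119 - 8/(-4 + 56)) = 18*(-119 - 8/52) = 18*(-119 - 8*1/52) = 18*(-119 - 2/13) = 18*(-1549/13) = -27882/13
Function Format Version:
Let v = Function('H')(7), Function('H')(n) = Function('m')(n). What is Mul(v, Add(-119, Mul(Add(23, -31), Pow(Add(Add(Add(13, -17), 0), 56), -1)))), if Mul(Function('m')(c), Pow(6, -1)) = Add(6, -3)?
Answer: Rational(-27882, 13) ≈ -2144.8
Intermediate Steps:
Function('m')(c) = 18 (Function('m')(c) = Mul(6, Add(6, -3)) = Mul(6, 3) = 18)
Function('H')(n) = 18
v = 18
Mul(v, Add(-119, Mul(Add(23, -31), Pow(Add(Add(Add(13, -17), 0), 56), -1)))) = Mul(18, Add(-119, Mul(Add(23, -31), Pow(Add(Add(Add(13, -17), 0), 56), -1)))) = Mul(18, Add(-119, Mul(-8, Pow(Add(Add(-4, 0), 56), -1)))) = Mul(18, Add(-119, Mul(-8, Pow(Add(-4, 56), -1)))) = Mul(18, Add(-119, Mul(-8, Pow(52, -1)))) = Mul(18, Add(-119, Mul(-8, Rational(1, 52)))) = Mul(18, Add(-119, Rational(-2, 13))) = Mul(18, Rational(-1549, 13)) = Rational(-27882, 13)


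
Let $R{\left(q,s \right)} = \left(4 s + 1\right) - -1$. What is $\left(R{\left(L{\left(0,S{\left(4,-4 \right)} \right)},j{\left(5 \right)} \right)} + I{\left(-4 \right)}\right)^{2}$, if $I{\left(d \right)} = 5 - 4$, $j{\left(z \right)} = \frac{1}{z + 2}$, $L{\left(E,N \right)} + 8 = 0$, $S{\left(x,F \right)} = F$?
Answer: $\frac{625}{49} \approx 12.755$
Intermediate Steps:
$L{\left(E,N \right)} = -8$ ($L{\left(E,N \right)} = -8 + 0 = -8$)
$j{\left(z \right)} = \frac{1}{2 + z}$
$R{\left(q,s \right)} = 2 + 4 s$ ($R{\left(q,s \right)} = \left(1 + 4 s\right) + 1 = 2 + 4 s$)
$I{\left(d \right)} = 1$
$\left(R{\left(L{\left(0,S{\left(4,-4 \right)} \right)},j{\left(5 \right)} \right)} + I{\left(-4 \right)}\right)^{2} = \left(\left(2 + \frac{4}{2 + 5}\right) + 1\right)^{2} = \left(\left(2 + \frac{4}{7}\right) + 1\right)^{2} = \left(\frac{18}{7} + 1\right)^{2} = \left(\frac{25}{7}\right)^{2} = \frac{625}{49}$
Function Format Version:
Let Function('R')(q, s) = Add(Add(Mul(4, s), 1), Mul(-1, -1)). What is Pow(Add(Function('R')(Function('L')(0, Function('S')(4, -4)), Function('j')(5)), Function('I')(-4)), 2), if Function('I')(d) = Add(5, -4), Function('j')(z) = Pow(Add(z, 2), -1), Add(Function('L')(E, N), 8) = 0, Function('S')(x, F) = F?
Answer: Rational(625, 49) ≈ 12.755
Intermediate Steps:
Function('L')(E, N) = -8 (Function('L')(E, N) = Add(-8, 0) = -8)
Function('j')(z) = Pow(Add(2, z), -1)
Function('R')(q, s) = Add(2, Mul(4, s)) (Function('R')(q, s) = Add(Add(1, Mul(4, s)), 1) = Add(2, Mul(4, s)))
Function('I')(d) = 1
Pow(Add(Function('R')(Function('L')(0, Function('S')(4, -4)), Function('j')(5)), Function('I')(-4)), 2) = Pow(Add(Add(2, Mul(4, Pow(Add(2, 5), -1))), 1), 2) = Pow(Add(Add(2, Mul(4, Pow(7, -1))), 1), 2) = Pow(Add(Add(2, Mul(4, Rational(1, 7))), 1), 2) = Pow(Add(Add(2, Rational(4, 7)), 1), 2) = Pow(Add(Rational(18, 7), 1), 2) = Pow(Rational(25, 7), 2) = Rational(625, 49)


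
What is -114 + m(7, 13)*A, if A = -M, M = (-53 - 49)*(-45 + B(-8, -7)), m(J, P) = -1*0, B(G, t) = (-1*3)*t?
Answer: -114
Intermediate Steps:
B(G, t) = -3*t
m(J, P) = 0
M = 2448 (M = (-53 - 49)*(-45 - 3*(-7)) = -102*(-45 + 21) = -102*(-24) = 2448)
A = -2448 (A = -1*2448 = -2448)
-114 + m(7, 13)*A = -114 + 0*(-2448) = -114 + 0 = -114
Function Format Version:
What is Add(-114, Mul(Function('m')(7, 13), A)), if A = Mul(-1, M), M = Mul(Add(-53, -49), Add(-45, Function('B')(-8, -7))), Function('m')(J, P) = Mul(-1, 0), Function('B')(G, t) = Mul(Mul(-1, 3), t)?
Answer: -114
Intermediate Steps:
Function('B')(G, t) = Mul(-3, t)
Function('m')(J, P) = 0
M = 2448 (M = Mul(Add(-53, -49), Add(-45, Mul(-3, -7))) = Mul(-102, Add(-45, 21)) = Mul(-102, -24) = 2448)
A = -2448 (A = Mul(-1, 2448) = -2448)
Add(-114, Mul(Function('m')(7, 13), A)) = Add(-114, Mul(0, -2448)) = Add(-114, 0) = -114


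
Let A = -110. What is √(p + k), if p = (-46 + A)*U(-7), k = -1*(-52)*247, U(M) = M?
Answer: 4*√871 ≈ 118.05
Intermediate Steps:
k = 12844 (k = 52*247 = 12844)
p = 1092 (p = (-46 - 110)*(-7) = -156*(-7) = 1092)
√(p + k) = √(1092 + 12844) = √13936 = 4*√871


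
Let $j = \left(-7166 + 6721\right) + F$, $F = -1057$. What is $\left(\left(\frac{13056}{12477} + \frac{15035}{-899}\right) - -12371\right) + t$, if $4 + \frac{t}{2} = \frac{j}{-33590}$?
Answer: $\frac{25011679528092}{2025661745} \approx 12347.0$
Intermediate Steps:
$j = -1502$ ($j = \left(-7166 + 6721\right) - 1057 = -445 - 1057 = -1502$)
$t = - \frac{132858}{16795}$ ($t = -8 + 2 \left(- \frac{1502}{-33590}\right) = -8 + 2 \left(\left(-1502\right) \left(- \frac{1}{33590}\right)\right) = -8 + 2 \cdot \frac{751}{16795} = -8 + \frac{1502}{16795} = - \frac{132858}{16795} \approx -7.9106$)
$\left(\left(\frac{13056}{12477} + \frac{15035}{-899}\right) - -12371\right) + t = \left(\left(\frac{13056}{12477} + \frac{15035}{-899}\right) - -12371\right) - \frac{132858}{16795} = \left(\left(13056 \cdot \frac{1}{12477} + 15035 \left(- \frac{1}{899}\right)\right) + 12371\right) - \frac{132858}{16795} = \left(\left(\frac{4352}{4159} - \frac{485}{29}\right) + 12371\right) - \frac{132858}{16795} = \left(- \frac{1890907}{120611} + 12371\right) - \frac{132858}{16795} = \frac{1490187774}{120611} - \frac{132858}{16795} = \frac{25011679528092}{2025661745}$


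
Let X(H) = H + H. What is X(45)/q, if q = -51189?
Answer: -30/17063 ≈ -0.0017582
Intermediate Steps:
X(H) = 2*H
X(45)/q = (2*45)/(-51189) = 90*(-1/51189) = -30/17063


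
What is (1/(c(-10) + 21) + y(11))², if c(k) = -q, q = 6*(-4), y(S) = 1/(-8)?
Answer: 1369/129600 ≈ 0.010563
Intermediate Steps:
y(S) = -⅛ (y(S) = 1*(-⅛) = -⅛)
q = -24
c(k) = 24 (c(k) = -1*(-24) = 24)
(1/(c(-10) + 21) + y(11))² = (1/(24 + 21) - ⅛)² = (1/45 - ⅛)² = (-37/360)² = 1369/129600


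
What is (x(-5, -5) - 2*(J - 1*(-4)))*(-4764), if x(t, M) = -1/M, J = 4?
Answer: 376356/5 ≈ 75271.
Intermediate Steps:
(x(-5, -5) - 2*(J - 1*(-4)))*(-4764) = (-1/(-5) - 2*(4 - 1*(-4)))*(-4764) = (-1*(-⅕) - 2*(4 + 4))*(-4764) = (⅕ - 2*8)*(-4764) = (⅕ - 16)*(-4764) = -79/5*(-4764) = 376356/5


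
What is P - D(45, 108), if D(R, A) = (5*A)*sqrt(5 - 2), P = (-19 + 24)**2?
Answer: 25 - 540*sqrt(3) ≈ -910.31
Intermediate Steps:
P = 25 (P = 5**2 = 25)
D(R, A) = 5*A*sqrt(3) (D(R, A) = (5*A)*sqrt(3) = 5*A*sqrt(3))
P - D(45, 108) = 25 - 5*108*sqrt(3) = 25 - 540*sqrt(3)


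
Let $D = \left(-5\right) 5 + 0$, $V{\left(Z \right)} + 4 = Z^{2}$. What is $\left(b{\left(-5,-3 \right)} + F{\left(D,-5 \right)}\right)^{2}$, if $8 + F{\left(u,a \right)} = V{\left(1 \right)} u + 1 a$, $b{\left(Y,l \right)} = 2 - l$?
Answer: $4489$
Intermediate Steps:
$V{\left(Z \right)} = -4 + Z^{2}$
$D = -25$ ($D = -25 + 0 = -25$)
$F{\left(u,a \right)} = -8 + a - 3 u$ ($F{\left(u,a \right)} = -8 + \left(\left(-4 + 1^{2}\right) u + 1 a\right) = -8 + \left(\left(-4 + 1\right) u + a\right) = -8 + \left(- 3 u + a\right) = -8 + \left(a - 3 u\right) = -8 + a - 3 u$)
$\left(b{\left(-5,-3 \right)} + F{\left(D,-5 \right)}\right)^{2} = \left(\left(2 - -3\right) - -62\right)^{2} = \left(\left(2 + 3\right) - -62\right)^{2} = \left(5 + 62\right)^{2} = 67^{2} = 4489$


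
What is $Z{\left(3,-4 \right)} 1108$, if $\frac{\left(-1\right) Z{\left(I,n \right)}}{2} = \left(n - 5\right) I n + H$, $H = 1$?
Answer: $-241544$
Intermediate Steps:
$Z{\left(I,n \right)} = -2 - 2 I n \left(-5 + n\right)$ ($Z{\left(I,n \right)} = - 2 \left(\left(n - 5\right) I n + 1\right) = - 2 \left(\left(-5 + n\right) I n + 1\right) = - 2 \left(I \left(-5 + n\right) n + 1\right) = - 2 \left(I n \left(-5 + n\right) + 1\right) = - 2 \left(1 + I n \left(-5 + n\right)\right) = -2 - 2 I n \left(-5 + n\right)$)
$Z{\left(3,-4 \right)} 1108 = \left(-2 - 6 \left(-4\right)^{2} + 10 \cdot 3 \left(-4\right)\right) 1108 = \left(-2 - 6 \cdot 16 - 120\right) 1108 = \left(-2 - 96 - 120\right) 1108 = \left(-218\right) 1108 = -241544$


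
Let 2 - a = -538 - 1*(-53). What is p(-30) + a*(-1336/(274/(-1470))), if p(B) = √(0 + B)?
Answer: 478214520/137 + I*√30 ≈ 3.4906e+6 + 5.4772*I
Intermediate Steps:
p(B) = √B
a = 487 (a = 2 - (-538 - 1*(-53)) = 2 - (-538 + 53) = 2 - 1*(-485) = 2 + 485 = 487)
p(-30) + a*(-1336/(274/(-1470))) = √(-30) + 487*(-1336/(274/(-1470))) = I*√30 + 487*(-1336/(274*(-1/1470))) = I*√30 + 487*(-1336/(-137/735)) = I*√30 + 487*(-1336*(-735/137)) = I*√30 + 487*(981960/137) = I*√30 + 478214520/137 = 478214520/137 + I*√30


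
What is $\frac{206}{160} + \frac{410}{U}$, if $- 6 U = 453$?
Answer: $- \frac{50047}{12080} \approx -4.143$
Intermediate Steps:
$U = - \frac{151}{2}$ ($U = \left(- \frac{1}{6}\right) 453 = - \frac{151}{2} \approx -75.5$)
$\frac{206}{160} + \frac{410}{U} = \frac{206}{160} + \frac{410}{- \frac{151}{2}} = 206 \cdot \frac{1}{160} + 410 \left(- \frac{2}{151}\right) = \frac{103}{80} - \frac{820}{151} = - \frac{50047}{12080}$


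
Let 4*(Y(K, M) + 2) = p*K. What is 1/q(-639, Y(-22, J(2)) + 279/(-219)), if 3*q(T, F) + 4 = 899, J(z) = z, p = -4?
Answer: 3/895 ≈ 0.0033520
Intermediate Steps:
Y(K, M) = -2 - K (Y(K, M) = -2 + (-4*K)/4 = -2 - K)
q(T, F) = 895/3 (q(T, F) = -4/3 + (⅓)*899 = -4/3 + 899/3 = 895/3)
1/q(-639, Y(-22, J(2)) + 279/(-219)) = 1/(895/3) = 3/895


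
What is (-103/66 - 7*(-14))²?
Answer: 40513225/4356 ≈ 9300.6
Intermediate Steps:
(-103/66 - 7*(-14))² = (-103*1/66 + 98)² = (-103/66 + 98)² = (6365/66)² = 40513225/4356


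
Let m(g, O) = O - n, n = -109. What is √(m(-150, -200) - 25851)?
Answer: I*√25942 ≈ 161.07*I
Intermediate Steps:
m(g, O) = 109 + O (m(g, O) = O - 1*(-109) = O + 109 = 109 + O)
√(m(-150, -200) - 25851) = √((109 - 200) - 25851) = √(-91 - 25851) = √(-25942) = I*√25942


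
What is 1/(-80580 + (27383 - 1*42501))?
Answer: -1/95698 ≈ -1.0450e-5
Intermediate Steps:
1/(-80580 + (27383 - 1*42501)) = 1/(-80580 + (27383 - 42501)) = 1/(-80580 - 15118) = 1/(-95698) = -1/95698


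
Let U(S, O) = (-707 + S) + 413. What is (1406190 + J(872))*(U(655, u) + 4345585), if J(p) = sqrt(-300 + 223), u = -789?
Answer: 6111225805740 + 4345946*I*sqrt(77) ≈ 6.1112e+12 + 3.8136e+7*I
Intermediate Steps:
U(S, O) = -294 + S
J(p) = I*sqrt(77) (J(p) = sqrt(-77) = I*sqrt(77))
(1406190 + J(872))*(U(655, u) + 4345585) = (1406190 + I*sqrt(77))*((-294 + 655) + 4345585) = (1406190 + I*sqrt(77))*(361 + 4345585) = (1406190 + I*sqrt(77))*4345946 = 6111225805740 + 4345946*I*sqrt(77)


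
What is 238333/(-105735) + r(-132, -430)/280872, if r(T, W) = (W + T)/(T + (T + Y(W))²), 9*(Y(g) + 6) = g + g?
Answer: -16392052576197799/7272235279505280 ≈ -2.2541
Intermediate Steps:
Y(g) = -6 + 2*g/9 (Y(g) = -6 + (g + g)/9 = -6 + (2*g)/9 = -6 + 2*g/9)
r(T, W) = (T + W)/(T + (-6 + T + 2*W/9)²) (r(T, W) = (W + T)/(T + (T + (-6 + 2*W/9))²) = (T + W)/(T + (-6 + T + 2*W/9)²))
238333/(-105735) + r(-132, -430)/280872 = 238333/(-105735) + (81*(-132 - 430)/((-54 + 2*(-430) + 9*(-132))² + 81*(-132)))/280872 = 238333*(-1/105735) + (81*(-562)/((-54 - 860 - 1188)² - 10692))*(1/280872) = -238333/105735 + (81*(-562)/((-2102)² - 10692))*(1/280872) = -238333/105735 + (81*(-562)/(4418404 - 10692))*(1/280872) = -238333/105735 + (81*(-562)/4407712)*(1/280872) = -238333/105735 + (81*(1/4407712)*(-562))*(1/280872) = -238333/105735 - 22761/2203856*1/280872 = -238333/105735 - 2529/68777938048 = -16392052576197799/7272235279505280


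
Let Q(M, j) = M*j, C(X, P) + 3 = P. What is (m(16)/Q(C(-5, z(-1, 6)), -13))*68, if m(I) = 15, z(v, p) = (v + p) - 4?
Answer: 510/13 ≈ 39.231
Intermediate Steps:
z(v, p) = -4 + p + v (z(v, p) = (p + v) - 4 = -4 + p + v)
C(X, P) = -3 + P
(m(16)/Q(C(-5, z(-1, 6)), -13))*68 = (15/(((-3 + (-4 + 6 - 1))*(-13))))*68 = (15/(((-3 + 1)*(-13))))*68 = (15/((-2*(-13))))*68 = (15/26)*68 = 510/13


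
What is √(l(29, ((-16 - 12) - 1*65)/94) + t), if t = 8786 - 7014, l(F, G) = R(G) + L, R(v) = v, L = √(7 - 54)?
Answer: √(15648650 + 8836*I*√47)/94 ≈ 42.083 + 0.081453*I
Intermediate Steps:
L = I*√47 (L = √(-47) = I*√47 ≈ 6.8557*I)
l(F, G) = G + I*√47
t = 1772
√(l(29, ((-16 - 12) - 1*65)/94) + t) = √((((-16 - 12) - 1*65)/94 + I*√47) + 1772) = √(((-28 - 65)*(1/94) + I*√47) + 1772) = √((-93*1/94 + I*√47) + 1772) = √((-93/94 + I*√47) + 1772) = √(166475/94 + I*√47)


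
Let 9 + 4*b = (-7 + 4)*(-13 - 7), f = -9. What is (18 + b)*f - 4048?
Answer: -17299/4 ≈ -4324.8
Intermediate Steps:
b = 51/4 (b = -9/4 + ((-7 + 4)*(-13 - 7))/4 = -9/4 + (-3*(-20))/4 = -9/4 + (¼)*60 = -9/4 + 15 = 51/4 ≈ 12.750)
(18 + b)*f - 4048 = (18 + 51/4)*(-9) - 4048 = (123/4)*(-9) - 4048 = -1107/4 - 4048 = -17299/4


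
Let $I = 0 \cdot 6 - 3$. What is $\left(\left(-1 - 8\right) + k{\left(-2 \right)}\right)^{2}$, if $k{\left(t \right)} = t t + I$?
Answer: $64$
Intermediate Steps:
$I = -3$ ($I = 0 - 3 = -3$)
$k{\left(t \right)} = -3 + t^{2}$ ($k{\left(t \right)} = t t - 3 = t^{2} - 3 = -3 + t^{2}$)
$\left(\left(-1 - 8\right) + k{\left(-2 \right)}\right)^{2} = \left(\left(-1 - 8\right) - \left(3 - \left(-2\right)^{2}\right)\right)^{2} = \left(\left(-1 - 8\right) + \left(-3 + 4\right)\right)^{2} = \left(-9 + 1\right)^{2} = \left(-8\right)^{2} = 64$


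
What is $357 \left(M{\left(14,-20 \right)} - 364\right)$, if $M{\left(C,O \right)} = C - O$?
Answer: $-117810$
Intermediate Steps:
$357 \left(M{\left(14,-20 \right)} - 364\right) = 357 \left(\left(14 - -20\right) - 364\right) = 357 \left(\left(14 + 20\right) - 364\right) = 357 \left(34 - 364\right) = 357 \left(-330\right) = -117810$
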